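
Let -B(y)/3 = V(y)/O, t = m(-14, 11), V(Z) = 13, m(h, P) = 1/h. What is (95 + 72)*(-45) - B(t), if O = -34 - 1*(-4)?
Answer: -75163/10 ≈ -7516.3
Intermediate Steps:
t = -1/14 (t = 1/(-14) = -1/14 ≈ -0.071429)
O = -30 (O = -34 + 4 = -30)
B(y) = 13/10 (B(y) = -39/(-30) = -39*(-1)/30 = -3*(-13/30) = 13/10)
(95 + 72)*(-45) - B(t) = (95 + 72)*(-45) - 1*13/10 = 167*(-45) - 13/10 = -7515 - 13/10 = -75163/10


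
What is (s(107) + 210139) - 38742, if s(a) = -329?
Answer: 171068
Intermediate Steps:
(s(107) + 210139) - 38742 = (-329 + 210139) - 38742 = 209810 - 38742 = 171068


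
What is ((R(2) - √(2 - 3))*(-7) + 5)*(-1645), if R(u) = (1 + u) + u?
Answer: 49350 - 11515*I ≈ 49350.0 - 11515.0*I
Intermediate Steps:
R(u) = 1 + 2*u
((R(2) - √(2 - 3))*(-7) + 5)*(-1645) = (((1 + 2*2) - √(2 - 3))*(-7) + 5)*(-1645) = (((1 + 4) - √(-1))*(-7) + 5)*(-1645) = ((5 - I)*(-7) + 5)*(-1645) = ((-35 + 7*I) + 5)*(-1645) = (-30 + 7*I)*(-1645) = 49350 - 11515*I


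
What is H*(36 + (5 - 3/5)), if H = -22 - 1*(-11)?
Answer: -2222/5 ≈ -444.40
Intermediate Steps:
H = -11 (H = -22 + 11 = -11)
H*(36 + (5 - 3/5)) = -11*(36 + (5 - 3/5)) = -11*(36 + (5 - 3*⅕)) = -11*(36 + (5 - ⅗)) = -11*(36 + 22/5) = -11*202/5 = -2222/5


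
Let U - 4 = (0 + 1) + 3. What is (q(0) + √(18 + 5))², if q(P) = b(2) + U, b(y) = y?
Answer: (10 + √23)² ≈ 218.92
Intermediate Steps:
U = 8 (U = 4 + ((0 + 1) + 3) = 4 + (1 + 3) = 4 + 4 = 8)
q(P) = 10 (q(P) = 2 + 8 = 10)
(q(0) + √(18 + 5))² = (10 + √(18 + 5))² = (10 + √23)²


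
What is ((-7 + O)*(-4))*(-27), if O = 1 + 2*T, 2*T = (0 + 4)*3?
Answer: 648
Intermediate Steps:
T = 6 (T = ((0 + 4)*3)/2 = (4*3)/2 = (1/2)*12 = 6)
O = 13 (O = 1 + 2*6 = 1 + 12 = 13)
((-7 + O)*(-4))*(-27) = ((-7 + 13)*(-4))*(-27) = (6*(-4))*(-27) = -24*(-27) = 648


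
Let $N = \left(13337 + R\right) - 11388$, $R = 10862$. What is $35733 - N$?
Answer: $22922$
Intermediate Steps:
$N = 12811$ ($N = \left(13337 + 10862\right) - 11388 = 24199 - 11388 = 12811$)
$35733 - N = 35733 - 12811 = 22922$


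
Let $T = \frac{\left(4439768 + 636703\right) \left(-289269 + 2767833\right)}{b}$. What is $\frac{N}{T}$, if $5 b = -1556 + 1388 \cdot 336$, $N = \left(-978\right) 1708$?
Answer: $- \frac{64702760024}{5242649278185} \approx -0.012342$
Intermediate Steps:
$N = -1670424$
$b = \frac{464812}{5}$ ($b = \frac{-1556 + 1388 \cdot 336}{5} = \frac{-1556 + 466368}{5} = \frac{1}{5} \cdot 464812 = \frac{464812}{5} \approx 92962.0$)
$T = \frac{15727947834555}{116203}$ ($T = \frac{\left(4439768 + 636703\right) \left(-289269 + 2767833\right)}{\frac{464812}{5}} = 5076471 \cdot 2478564 \cdot \frac{5}{464812} = 12582358267644 \cdot \frac{5}{464812} = \frac{15727947834555}{116203} \approx 1.3535 \cdot 10^{8}$)
$\frac{N}{T} = - \frac{1670424}{\frac{15727947834555}{116203}} = \left(-1670424\right) \frac{116203}{15727947834555} = - \frac{64702760024}{5242649278185}$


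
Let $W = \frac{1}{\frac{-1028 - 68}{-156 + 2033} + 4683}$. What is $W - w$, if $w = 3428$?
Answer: $- \frac{30128330183}{8788895} \approx -3428.0$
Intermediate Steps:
$W = \frac{1877}{8788895}$ ($W = \frac{1}{- \frac{1096}{1877} + 4683} = \frac{1}{\frac{8788895}{1877}} = \frac{1877}{8788895} \approx 0.00021356$)
$W - w = \frac{1877}{8788895} - 3428 = - \frac{30128330183}{8788895}$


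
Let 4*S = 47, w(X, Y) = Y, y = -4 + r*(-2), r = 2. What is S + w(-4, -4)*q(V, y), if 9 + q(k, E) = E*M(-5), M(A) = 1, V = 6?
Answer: 319/4 ≈ 79.750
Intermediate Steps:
y = -8 (y = -4 + 2*(-2) = -4 - 4 = -8)
S = 47/4 (S = (¼)*47 = 47/4 ≈ 11.750)
q(k, E) = -9 + E (q(k, E) = -9 + E*1 = -9 + E)
S + w(-4, -4)*q(V, y) = 47/4 - 4*(-9 - 8) = 47/4 - 4*(-17) = 47/4 + 68 = 319/4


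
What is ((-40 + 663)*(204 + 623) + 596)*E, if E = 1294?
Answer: 667467198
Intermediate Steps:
((-40 + 663)*(204 + 623) + 596)*E = ((-40 + 663)*(204 + 623) + 596)*1294 = (623*827 + 596)*1294 = (515221 + 596)*1294 = 515817*1294 = 667467198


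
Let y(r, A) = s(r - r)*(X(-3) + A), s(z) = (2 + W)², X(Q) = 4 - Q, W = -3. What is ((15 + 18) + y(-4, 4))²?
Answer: 1936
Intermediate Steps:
s(z) = 1 (s(z) = (2 - 3)² = (-1)² = 1)
y(r, A) = 7 + A (y(r, A) = 1*((4 - 1*(-3)) + A) = 1*((4 + 3) + A) = 1*(7 + A) = 7 + A)
((15 + 18) + y(-4, 4))² = ((15 + 18) + (7 + 4))² = (33 + 11)² = 44² = 1936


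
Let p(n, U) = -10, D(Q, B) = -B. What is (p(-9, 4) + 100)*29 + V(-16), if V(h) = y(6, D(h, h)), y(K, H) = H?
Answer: 2626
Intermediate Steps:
V(h) = -h
(p(-9, 4) + 100)*29 + V(-16) = (-10 + 100)*29 - 1*(-16) = 90*29 + 16 = 2610 + 16 = 2626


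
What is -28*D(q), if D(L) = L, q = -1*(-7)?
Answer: -196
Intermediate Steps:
q = 7
-28*D(q) = -28*7 = -196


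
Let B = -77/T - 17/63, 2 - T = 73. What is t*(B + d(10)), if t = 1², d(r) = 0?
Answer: 3644/4473 ≈ 0.81467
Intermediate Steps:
T = -71 (T = 2 - 1*73 = 2 - 73 = -71)
t = 1
B = 3644/4473 (B = -77/(-71) - 17/63 = -77*(-1/71) - 17*1/63 = 77/71 - 17/63 = 3644/4473 ≈ 0.81467)
t*(B + d(10)) = 1*(3644/4473 + 0) = 1*(3644/4473) = 3644/4473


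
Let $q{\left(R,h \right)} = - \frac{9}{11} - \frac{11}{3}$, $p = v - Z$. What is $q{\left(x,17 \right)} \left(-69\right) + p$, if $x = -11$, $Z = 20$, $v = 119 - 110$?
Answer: $\frac{3283}{11} \approx 298.45$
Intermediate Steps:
$v = 9$
$p = -11$ ($p = 9 - 20 = -11$)
$q{\left(R,h \right)} = - \frac{148}{33}$ ($q{\left(R,h \right)} = \left(-9\right) \frac{1}{11} - \frac{11}{3} = - \frac{9}{11} - \frac{11}{3} = - \frac{148}{33}$)
$q{\left(x,17 \right)} \left(-69\right) + p = \left(- \frac{148}{33}\right) \left(-69\right) - 11 = \frac{3404}{11} - 11 = \frac{3283}{11}$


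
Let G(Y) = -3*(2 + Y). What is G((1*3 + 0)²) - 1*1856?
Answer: -1889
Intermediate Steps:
G(Y) = -6 - 3*Y
G((1*3 + 0)²) - 1*1856 = (-6 - 3*(1*3 + 0)²) - 1*1856 = (-6 - 3*(3 + 0)²) - 1856 = (-6 - 3*3²) - 1856 = (-6 - 3*9) - 1856 = (-6 - 27) - 1856 = -33 - 1856 = -1889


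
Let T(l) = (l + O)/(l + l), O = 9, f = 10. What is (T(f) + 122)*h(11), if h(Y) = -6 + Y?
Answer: 2459/4 ≈ 614.75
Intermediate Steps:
T(l) = (9 + l)/(2*l) (T(l) = (l + 9)/(l + l) = (9 + l)/((2*l)) = (9 + l)*(1/(2*l)) = (9 + l)/(2*l))
(T(f) + 122)*h(11) = ((½)*(9 + 10)/10 + 122)*(-6 + 11) = ((½)*(⅒)*19 + 122)*5 = (19/20 + 122)*5 = (2459/20)*5 = 2459/4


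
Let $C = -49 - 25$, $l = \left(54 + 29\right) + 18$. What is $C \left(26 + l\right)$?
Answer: $-9398$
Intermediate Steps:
$l = 101$ ($l = 83 + 18 = 101$)
$C = -74$
$C \left(26 + l\right) = - 74 \left(26 + 101\right) = \left(-74\right) 127 = -9398$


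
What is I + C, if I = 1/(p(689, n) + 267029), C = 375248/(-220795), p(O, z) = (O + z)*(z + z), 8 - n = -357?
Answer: -388925193557/228842756955 ≈ -1.6995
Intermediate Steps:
n = 365 (n = 8 - 1*(-357) = 8 + 357 = 365)
p(O, z) = 2*z*(O + z) (p(O, z) = (O + z)*(2*z) = 2*z*(O + z))
C = -375248/220795 (C = 375248*(-1/220795) = -375248/220795 ≈ -1.6995)
I = 1/1036449 (I = 1/(2*365*(689 + 365) + 267029) = 1/(2*365*1054 + 267029) = 1/(769420 + 267029) = 1/1036449 ≈ 9.6483e-7)
I + C = 1/1036449 - 375248/220795 = -388925193557/228842756955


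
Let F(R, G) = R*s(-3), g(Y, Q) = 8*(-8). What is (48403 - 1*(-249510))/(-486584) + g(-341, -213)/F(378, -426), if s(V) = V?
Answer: -21906569/39413304 ≈ -0.55582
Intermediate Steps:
g(Y, Q) = -64
F(R, G) = -3*R (F(R, G) = R*(-3) = -3*R)
(48403 - 1*(-249510))/(-486584) + g(-341, -213)/F(378, -426) = (48403 - 1*(-249510))/(-486584) - 64/((-3*378)) = (48403 + 249510)*(-1/486584) - 64/(-1134) = 297913*(-1/486584) - 64*(-1/1134) = -42559/69512 + 32/567 = -21906569/39413304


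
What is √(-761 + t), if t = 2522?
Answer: √1761 ≈ 41.964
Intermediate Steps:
√(-761 + t) = √(-761 + 2522) = √1761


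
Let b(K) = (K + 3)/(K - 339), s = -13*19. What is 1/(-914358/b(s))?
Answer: -61/133953447 ≈ -4.5538e-7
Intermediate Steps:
s = -247
b(K) = (3 + K)/(-339 + K)
1/(-914358/b(s)) = 1/(-914358*(-339 - 247)/(3 - 247)) = 1/(-914358/(-244/(-586))) = 1/(-914358/((-1/586*(-244)))) = 1/(-914358/122/293) = 1/(-914358*293/122) = 1/(-133953447/61) = -61/133953447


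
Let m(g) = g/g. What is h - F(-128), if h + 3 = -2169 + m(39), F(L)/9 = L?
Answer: -1019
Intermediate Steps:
m(g) = 1
F(L) = 9*L
h = -2171 (h = -3 + (-2169 + 1) = -3 - 2168 = -2171)
h - F(-128) = -2171 - 9*(-128) = -2171 - 1*(-1152) = -2171 + 1152 = -1019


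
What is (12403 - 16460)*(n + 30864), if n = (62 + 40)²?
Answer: -167424276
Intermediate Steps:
n = 10404 (n = 102² = 10404)
(12403 - 16460)*(n + 30864) = (12403 - 16460)*(10404 + 30864) = -4057*41268 = -167424276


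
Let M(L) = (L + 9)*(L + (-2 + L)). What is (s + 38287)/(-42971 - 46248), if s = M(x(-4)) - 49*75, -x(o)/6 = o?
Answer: -36130/89219 ≈ -0.40496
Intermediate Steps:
x(o) = -6*o
M(L) = (-2 + 2*L)*(9 + L) (M(L) = (9 + L)*(-2 + 2*L) = (-2 + 2*L)*(9 + L))
s = -2157 (s = (-18 + 2*(-6*(-4))² + 16*(-6*(-4))) - 49*75 = (-18 + 2*24² + 16*24) - 3675 = (-18 + 2*576 + 384) - 3675 = (-18 + 1152 + 384) - 3675 = 1518 - 3675 = -2157)
(s + 38287)/(-42971 - 46248) = (-2157 + 38287)/(-42971 - 46248) = 36130/(-89219) = 36130*(-1/89219) = -36130/89219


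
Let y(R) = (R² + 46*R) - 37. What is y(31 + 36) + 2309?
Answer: 9843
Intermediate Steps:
y(R) = -37 + R² + 46*R
y(31 + 36) + 2309 = (-37 + (31 + 36)² + 46*(31 + 36)) + 2309 = (-37 + 67² + 46*67) + 2309 = (-37 + 4489 + 3082) + 2309 = 7534 + 2309 = 9843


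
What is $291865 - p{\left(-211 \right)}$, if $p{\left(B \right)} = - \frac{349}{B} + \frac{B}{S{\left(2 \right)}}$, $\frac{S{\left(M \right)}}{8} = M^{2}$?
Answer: $\frac{1970705833}{6752} \approx 2.9187 \cdot 10^{5}$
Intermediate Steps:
$S{\left(M \right)} = 8 M^{2}$
$p{\left(B \right)} = - \frac{349}{B} + \frac{B}{32}$ ($p{\left(B \right)} = - \frac{349}{B} + \frac{B}{8 \cdot 2^{2}} = - \frac{349}{B} + \frac{B}{8 \cdot 4} = - \frac{349}{B} + \frac{B}{32}$)
$291865 - p{\left(-211 \right)} = 291865 - \left(- \frac{349}{-211} + \frac{1}{32} \left(-211\right)\right) = 291865 - \left(\left(-349\right) \left(- \frac{1}{211}\right) - \frac{211}{32}\right) = 291865 - \left(\frac{349}{211} - \frac{211}{32}\right) = 291865 - - \frac{33353}{6752} = 291865 + \frac{33353}{6752} = \frac{1970705833}{6752}$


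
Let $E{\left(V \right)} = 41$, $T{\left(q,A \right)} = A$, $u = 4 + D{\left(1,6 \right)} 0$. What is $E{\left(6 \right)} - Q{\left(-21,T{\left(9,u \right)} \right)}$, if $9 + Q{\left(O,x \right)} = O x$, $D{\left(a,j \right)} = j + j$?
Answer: $134$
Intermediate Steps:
$D{\left(a,j \right)} = 2 j$
$u = 4$ ($u = 4 + 2 \cdot 6 \cdot 0 = 4 + 12 \cdot 0 = 4 + 0 = 4$)
$Q{\left(O,x \right)} = -9 + O x$
$E{\left(6 \right)} - Q{\left(-21,T{\left(9,u \right)} \right)} = 41 - \left(-9 - 84\right) = 41 - -93 = 41 + 93 = 134$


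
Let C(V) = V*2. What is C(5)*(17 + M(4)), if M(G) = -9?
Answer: 80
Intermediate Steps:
C(V) = 2*V
C(5)*(17 + M(4)) = (2*5)*(17 - 9) = 10*8 = 80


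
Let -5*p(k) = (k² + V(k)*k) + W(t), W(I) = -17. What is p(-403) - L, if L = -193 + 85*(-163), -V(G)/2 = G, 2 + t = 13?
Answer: 232666/5 ≈ 46533.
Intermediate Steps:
t = 11 (t = -2 + 13 = 11)
V(G) = -2*G
p(k) = 17/5 + k²/5 (p(k) = -((k² + (-2*k)*k) - 17)/5 = -((k² - 2*k²) - 17)/5 = -(-k² - 17)/5 = -(-17 - k²)/5 = 17/5 + k²/5)
L = -14048 (L = -193 - 13855 = -14048)
p(-403) - L = (17/5 + (⅕)*(-403)²) - 1*(-14048) = (17/5 + (⅕)*162409) + 14048 = (17/5 + 162409/5) + 14048 = 162426/5 + 14048 = 232666/5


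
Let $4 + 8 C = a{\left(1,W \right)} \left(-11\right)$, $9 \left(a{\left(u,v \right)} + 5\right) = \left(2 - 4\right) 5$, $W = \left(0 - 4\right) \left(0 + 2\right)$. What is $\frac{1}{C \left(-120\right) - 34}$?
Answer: $- \frac{3}{2947} \approx -0.001018$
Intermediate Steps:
$W = -8$ ($W = \left(-4\right) 2 = -8$)
$a{\left(u,v \right)} = - \frac{55}{9}$ ($a{\left(u,v \right)} = -5 + \frac{\left(2 - 4\right) 5}{9} = -5 + \frac{\left(-2\right) 5}{9} = -5 + \frac{1}{9} \left(-10\right) = -5 - \frac{10}{9} = - \frac{55}{9}$)
$C = \frac{569}{72}$ ($C = - \frac{1}{2} + \frac{\left(- \frac{55}{9}\right) \left(-11\right)}{8} = - \frac{1}{2} + \frac{1}{8} \cdot \frac{605}{9} = - \frac{1}{2} + \frac{605}{72} = \frac{569}{72} \approx 7.9028$)
$\frac{1}{C \left(-120\right) - 34} = \frac{1}{\frac{569}{72} \left(-120\right) - 34} = \frac{1}{- \frac{2845}{3} - 34} = \frac{1}{- \frac{2947}{3}} = - \frac{3}{2947}$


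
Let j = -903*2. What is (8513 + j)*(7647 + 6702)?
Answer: 96238743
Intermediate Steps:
j = -1806
(8513 + j)*(7647 + 6702) = (8513 - 1806)*(7647 + 6702) = 6707*14349 = 96238743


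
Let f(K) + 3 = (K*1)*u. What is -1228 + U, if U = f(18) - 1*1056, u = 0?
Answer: -2287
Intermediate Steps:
f(K) = -3 (f(K) = -3 + (K*1)*0 = -3 + K*0 = -3 + 0 = -3)
U = -1059 (U = -3 - 1*1056 = -3 - 1056 = -1059)
-1228 + U = -1228 - 1059 = -2287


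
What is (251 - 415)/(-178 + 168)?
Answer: 82/5 ≈ 16.400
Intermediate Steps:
(251 - 415)/(-178 + 168) = -164/(-10) = -164*(-⅒) = 82/5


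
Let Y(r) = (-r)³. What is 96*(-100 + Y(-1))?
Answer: -9504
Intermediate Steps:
Y(r) = -r³
96*(-100 + Y(-1)) = 96*(-100 - 1*(-1)³) = 96*(-100 - 1*(-1)) = 96*(-100 + 1) = 96*(-99) = -9504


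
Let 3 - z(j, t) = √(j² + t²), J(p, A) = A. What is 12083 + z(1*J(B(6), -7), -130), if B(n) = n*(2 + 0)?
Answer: 12086 - √16949 ≈ 11956.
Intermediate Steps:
B(n) = 2*n (B(n) = n*2 = 2*n)
z(j, t) = 3 - √(j² + t²)
12083 + z(1*J(B(6), -7), -130) = 12083 + (3 - √((1*(-7))² + (-130)²)) = 12083 + (3 - √((-7)² + 16900)) = 12083 + (3 - √(49 + 16900)) = 12083 + (3 - √16949) = 12086 - √16949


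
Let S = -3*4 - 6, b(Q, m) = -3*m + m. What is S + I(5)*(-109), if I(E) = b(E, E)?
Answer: 1072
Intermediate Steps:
b(Q, m) = -2*m
I(E) = -2*E
S = -18 (S = -12 - 6 = -18)
S + I(5)*(-109) = -18 - 2*5*(-109) = -18 - 10*(-109) = -18 + 1090 = 1072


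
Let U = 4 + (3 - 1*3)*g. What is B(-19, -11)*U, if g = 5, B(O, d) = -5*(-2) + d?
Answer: -4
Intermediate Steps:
B(O, d) = 10 + d
U = 4 (U = 4 + (3 - 1*3)*5 = 4 + (3 - 3)*5 = 4 + 0*5 = 4 + 0 = 4)
B(-19, -11)*U = (10 - 11)*4 = -1*4 = -4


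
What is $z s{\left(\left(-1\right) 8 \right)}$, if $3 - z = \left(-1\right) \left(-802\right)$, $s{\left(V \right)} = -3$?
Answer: $2397$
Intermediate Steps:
$z = -799$ ($z = 3 - \left(-1\right) \left(-802\right) = 3 - 802 = -799$)
$z s{\left(\left(-1\right) 8 \right)} = \left(-799\right) \left(-3\right) = 2397$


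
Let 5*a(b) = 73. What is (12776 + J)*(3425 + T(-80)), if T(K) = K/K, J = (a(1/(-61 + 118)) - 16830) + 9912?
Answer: 100597638/5 ≈ 2.0120e+7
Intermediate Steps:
a(b) = 73/5 (a(b) = (⅕)*73 = 73/5)
J = -34517/5 (J = (73/5 - 16830) + 9912 = -84077/5 + 9912 = -34517/5 ≈ -6903.4)
T(K) = 1
(12776 + J)*(3425 + T(-80)) = (12776 - 34517/5)*(3425 + 1) = (29363/5)*3426 = 100597638/5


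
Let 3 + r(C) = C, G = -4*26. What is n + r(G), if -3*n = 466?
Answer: -787/3 ≈ -262.33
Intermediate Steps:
G = -104
r(C) = -3 + C
n = -466/3 (n = -⅓*466 = -466/3 ≈ -155.33)
n + r(G) = -466/3 + (-3 - 104) = -466/3 - 107 = -787/3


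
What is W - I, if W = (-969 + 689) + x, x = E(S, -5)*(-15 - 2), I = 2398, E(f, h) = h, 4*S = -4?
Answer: -2593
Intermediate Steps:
S = -1 (S = (1/4)*(-4) = -1)
x = 85 (x = -5*(-15 - 2) = -5*(-17) = 85)
W = -195 (W = (-969 + 689) + 85 = -280 + 85 = -195)
W - I = -195 - 1*2398 = -195 - 2398 = -2593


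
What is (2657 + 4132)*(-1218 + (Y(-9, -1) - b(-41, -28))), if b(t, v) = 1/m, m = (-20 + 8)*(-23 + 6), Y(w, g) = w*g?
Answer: -558139531/68 ≈ -8.2079e+6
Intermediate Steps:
Y(w, g) = g*w
m = 204 (m = -12*(-17) = 204)
b(t, v) = 1/204
(2657 + 4132)*(-1218 + (Y(-9, -1) - b(-41, -28))) = (2657 + 4132)*(-1218 + (-1*(-9) - 1*1/204)) = 6789*(-1218 + (9 - 1/204)) = 6789*(-1218 + 1835/204) = 6789*(-246637/204) = -558139531/68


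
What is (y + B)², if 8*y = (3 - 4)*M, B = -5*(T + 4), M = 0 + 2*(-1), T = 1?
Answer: 9801/16 ≈ 612.56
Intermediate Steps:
M = -2 (M = 0 - 2 = -2)
B = -25 (B = -5*(1 + 4) = -5*5 = -25)
y = ¼ (y = ((3 - 4)*(-2))/8 = (-1*(-2))/8 = (⅛)*2 = ¼ ≈ 0.25000)
(y + B)² = (¼ - 25)² = (-99/4)² = 9801/16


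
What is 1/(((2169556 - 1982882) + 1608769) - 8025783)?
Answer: -1/6230340 ≈ -1.6050e-7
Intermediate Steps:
1/(((2169556 - 1982882) + 1608769) - 8025783) = 1/((186674 + 1608769) - 8025783) = 1/(1795443 - 8025783) = 1/(-6230340) = -1/6230340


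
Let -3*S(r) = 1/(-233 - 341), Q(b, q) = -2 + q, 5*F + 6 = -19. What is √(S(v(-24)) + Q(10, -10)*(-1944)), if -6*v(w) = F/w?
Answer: √69174146874/1722 ≈ 152.74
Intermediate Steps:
F = -5 (F = -6/5 + (⅕)*(-19) = -6/5 - 19/5 = -5)
v(w) = 5/(6*w) (v(w) = -(-5)/(6*w) = 5/(6*w))
S(r) = 1/1722 (S(r) = -1/(3*(-233 - 341)) = -⅓/(-574) = -⅓*(-1/574) = 1/1722)
√(S(v(-24)) + Q(10, -10)*(-1944)) = √(1/1722 + (-2 - 10)*(-1944)) = √(1/1722 - 12*(-1944)) = √(1/1722 + 23328) = √(40170817/1722) = √69174146874/1722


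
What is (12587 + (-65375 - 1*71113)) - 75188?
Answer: -199089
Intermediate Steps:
(12587 + (-65375 - 1*71113)) - 75188 = (12587 + (-65375 - 71113)) - 75188 = (12587 - 136488) - 75188 = -123901 - 75188 = -199089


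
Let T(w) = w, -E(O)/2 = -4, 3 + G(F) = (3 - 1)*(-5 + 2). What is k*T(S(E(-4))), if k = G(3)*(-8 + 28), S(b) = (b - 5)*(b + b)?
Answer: -8640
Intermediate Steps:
G(F) = -9 (G(F) = -3 + (3 - 1)*(-5 + 2) = -3 + 2*(-3) = -3 - 6 = -9)
E(O) = 8 (E(O) = -2*(-4) = 8)
S(b) = 2*b*(-5 + b) (S(b) = (-5 + b)*(2*b) = 2*b*(-5 + b))
k = -180 (k = -9*(-8 + 28) = -9*20 = -180)
k*T(S(E(-4))) = -360*8*(-5 + 8) = -360*8*3 = -180*48 = -8640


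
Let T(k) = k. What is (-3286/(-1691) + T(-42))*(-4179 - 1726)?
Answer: 399981080/1691 ≈ 2.3654e+5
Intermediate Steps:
(-3286/(-1691) + T(-42))*(-4179 - 1726) = (-3286/(-1691) - 42)*(-4179 - 1726) = (-3286*(-1/1691) - 42)*(-5905) = (3286/1691 - 42)*(-5905) = -67736/1691*(-5905) = 399981080/1691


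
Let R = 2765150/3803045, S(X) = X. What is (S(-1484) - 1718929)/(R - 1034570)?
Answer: 1308561611517/786902700100 ≈ 1.6629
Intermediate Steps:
R = 553030/760609 (R = 2765150*(1/3803045) = 553030/760609 ≈ 0.72709)
(S(-1484) - 1718929)/(R - 1034570) = (-1484 - 1718929)/(553030/760609 - 1034570) = -1720413/(-786902700100/760609) = -1720413*(-760609/786902700100) = 1308561611517/786902700100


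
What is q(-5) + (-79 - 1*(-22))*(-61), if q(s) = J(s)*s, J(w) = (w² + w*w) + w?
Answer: 3252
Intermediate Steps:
J(w) = w + 2*w² (J(w) = (w² + w²) + w = 2*w² + w = w + 2*w²)
q(s) = s²*(1 + 2*s) (q(s) = (s*(1 + 2*s))*s = s²*(1 + 2*s))
q(-5) + (-79 - 1*(-22))*(-61) = (-5)²*(1 + 2*(-5)) + (-79 - 1*(-22))*(-61) = 25*(1 - 10) + (-79 + 22)*(-61) = 25*(-9) - 57*(-61) = -225 + 3477 = 3252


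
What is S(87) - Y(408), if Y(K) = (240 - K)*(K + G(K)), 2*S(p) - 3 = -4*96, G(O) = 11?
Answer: 140403/2 ≈ 70202.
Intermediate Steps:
S(p) = -381/2 (S(p) = 3/2 + (-4*96)/2 = 3/2 + (1/2)*(-384) = 3/2 - 192 = -381/2)
Y(K) = (11 + K)*(240 - K) (Y(K) = (240 - K)*(K + 11) = (240 - K)*(11 + K) = (11 + K)*(240 - K))
S(87) - Y(408) = -381/2 - (2640 - 1*408**2 + 229*408) = -381/2 - (2640 - 1*166464 + 93432) = -381/2 - (2640 - 166464 + 93432) = -381/2 - 1*(-70392) = -381/2 + 70392 = 140403/2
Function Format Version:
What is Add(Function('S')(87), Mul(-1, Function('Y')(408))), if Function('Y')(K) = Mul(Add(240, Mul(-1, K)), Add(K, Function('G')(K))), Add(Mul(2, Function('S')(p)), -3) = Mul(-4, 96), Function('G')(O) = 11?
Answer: Rational(140403, 2) ≈ 70202.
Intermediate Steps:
Function('S')(p) = Rational(-381, 2) (Function('S')(p) = Add(Rational(3, 2), Mul(Rational(1, 2), Mul(-4, 96))) = Add(Rational(3, 2), Mul(Rational(1, 2), -384)) = Add(Rational(3, 2), -192) = Rational(-381, 2))
Function('Y')(K) = Mul(Add(11, K), Add(240, Mul(-1, K))) (Function('Y')(K) = Mul(Add(240, Mul(-1, K)), Add(K, 11)) = Mul(Add(240, Mul(-1, K)), Add(11, K)) = Mul(Add(11, K), Add(240, Mul(-1, K))))
Add(Function('S')(87), Mul(-1, Function('Y')(408))) = Add(Rational(-381, 2), Mul(-1, Add(2640, Mul(-1, Pow(408, 2)), Mul(229, 408)))) = Add(Rational(-381, 2), Mul(-1, Add(2640, Mul(-1, 166464), 93432))) = Add(Rational(-381, 2), Mul(-1, Add(2640, -166464, 93432))) = Add(Rational(-381, 2), Mul(-1, -70392)) = Add(Rational(-381, 2), 70392) = Rational(140403, 2)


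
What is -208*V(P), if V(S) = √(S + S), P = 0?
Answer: 0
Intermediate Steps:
V(S) = √2*√S (V(S) = √(2*S) = √2*√S)
-208*V(P) = -208*√2*√0 = -208*√2*0 = -208*0 = 0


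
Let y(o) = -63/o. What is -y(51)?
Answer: 21/17 ≈ 1.2353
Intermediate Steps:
y(o) = -63/o
-y(51) = -(-63)/51 = -1*(-21/17) = 21/17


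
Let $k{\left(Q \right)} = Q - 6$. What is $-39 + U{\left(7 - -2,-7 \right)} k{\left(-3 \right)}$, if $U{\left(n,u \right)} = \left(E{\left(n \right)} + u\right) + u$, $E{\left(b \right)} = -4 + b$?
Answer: $42$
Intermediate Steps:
$k{\left(Q \right)} = -6 + Q$ ($k{\left(Q \right)} = Q - 6 = -6 + Q$)
$U{\left(n,u \right)} = -4 + n + 2 u$ ($U{\left(n,u \right)} = \left(\left(-4 + n\right) + u\right) + u = \left(-4 + n + u\right) + u = -4 + n + 2 u$)
$-39 + U{\left(7 - -2,-7 \right)} k{\left(-3 \right)} = -39 + \left(-4 + \left(7 - -2\right) + 2 \left(-7\right)\right) \left(-6 - 3\right) = -39 + \left(-4 + \left(7 + 2\right) - 14\right) \left(-9\right) = -39 + \left(-4 + 9 - 14\right) \left(-9\right) = -39 - -81 = -39 + 81 = 42$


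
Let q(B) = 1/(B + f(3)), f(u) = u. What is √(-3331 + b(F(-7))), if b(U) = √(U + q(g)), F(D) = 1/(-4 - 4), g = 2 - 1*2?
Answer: √(-119916 + 3*√30)/6 ≈ 57.711*I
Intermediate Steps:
g = 0 (g = 2 - 2 = 0)
q(B) = 1/(3 + B) (q(B) = 1/(B + 3) = 1/(3 + B))
F(D) = -⅛ (F(D) = 1/(-8) = -⅛)
b(U) = √(⅓ + U) (b(U) = √(U + 1/(3 + 0)) = √(U + 1/3) = √(U + ⅓) = √(⅓ + U))
√(-3331 + b(F(-7))) = √(-3331 + √(3 + 9*(-⅛))/3) = √(-3331 + √(3 - 9/8)/3) = √(-3331 + √(15/8)/3) = √(-3331 + (√30/4)/3) = √(-3331 + √30/12)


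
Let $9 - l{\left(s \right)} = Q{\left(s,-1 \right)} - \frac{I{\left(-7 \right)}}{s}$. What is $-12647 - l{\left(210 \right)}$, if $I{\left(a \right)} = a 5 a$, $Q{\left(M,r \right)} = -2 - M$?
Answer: $- \frac{77215}{6} \approx -12869.0$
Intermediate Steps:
$I{\left(a \right)} = 5 a^{2}$ ($I{\left(a \right)} = 5 a a = 5 a^{2}$)
$l{\left(s \right)} = 11 + s + \frac{245}{s}$ ($l{\left(s \right)} = 9 - \left(\left(-2 - s\right) - \frac{5 \left(-7\right)^{2}}{s}\right) = 9 - \left(\left(-2 - s\right) - \frac{5 \cdot 49}{s}\right) = 9 - \left(\left(-2 - s\right) - \frac{245}{s}\right) = 9 - \left(-2 - s - \frac{245}{s}\right) = 9 + \left(2 + s + \frac{245}{s}\right) = 11 + s + \frac{245}{s}$)
$-12647 - l{\left(210 \right)} = -12647 - \left(11 + 210 + \frac{245}{210}\right) = -12647 - \left(11 + 210 + 245 \cdot \frac{1}{210}\right) = -12647 - \left(11 + 210 + \frac{7}{6}\right) = -12647 - \frac{1333}{6} = - \frac{77215}{6}$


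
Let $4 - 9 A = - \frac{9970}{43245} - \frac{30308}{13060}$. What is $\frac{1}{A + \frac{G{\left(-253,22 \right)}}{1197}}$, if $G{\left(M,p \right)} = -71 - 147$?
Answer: $\frac{33802065045}{18448877729} \approx 1.8322$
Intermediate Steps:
$G{\left(M,p \right)} = -218$ ($G{\left(M,p \right)} = -71 - 147 = -218$)
$A = \frac{184999823}{254150865}$ ($A = \frac{4}{9} - \frac{- \frac{9970}{43245} - \frac{30308}{13060}}{9} = \frac{4}{9} - \frac{\left(-9970\right) \frac{1}{43245} - \frac{7577}{3265}}{9} = \frac{4}{9} - \frac{- \frac{1994}{8649} - \frac{7577}{3265}}{9} = \frac{4}{9} - - \frac{72043883}{254150865} = \frac{4}{9} + \frac{72043883}{254150865} = \frac{184999823}{254150865} \approx 0.72791$)
$\frac{1}{A + \frac{G{\left(-253,22 \right)}}{1197}} = \frac{1}{\frac{184999823}{254150865} - \frac{218}{1197}} = \frac{1}{\frac{18448877729}{33802065045}} = \frac{33802065045}{18448877729}$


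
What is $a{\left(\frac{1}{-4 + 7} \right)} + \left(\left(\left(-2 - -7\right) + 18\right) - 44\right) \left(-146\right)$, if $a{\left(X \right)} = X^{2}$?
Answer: $\frac{27595}{9} \approx 3066.1$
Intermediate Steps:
$a{\left(\frac{1}{-4 + 7} \right)} + \left(\left(\left(-2 - -7\right) + 18\right) - 44\right) \left(-146\right) = \left(\frac{1}{-4 + 7}\right)^{2} + \left(\left(\left(-2 - -7\right) + 18\right) - 44\right) \left(-146\right) = \left(\frac{1}{3}\right)^{2} + \left(\left(\left(-2 + 7\right) + 18\right) - 44\right) \left(-146\right) = \left(\frac{1}{3}\right)^{2} + \left(\left(5 + 18\right) - 44\right) \left(-146\right) = \frac{1}{9} + \left(23 - 44\right) \left(-146\right) = \frac{1}{9} - -3066 = \frac{1}{9} + 3066 = \frac{27595}{9}$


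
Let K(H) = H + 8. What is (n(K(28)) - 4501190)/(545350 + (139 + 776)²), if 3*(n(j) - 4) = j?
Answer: -4501174/1382575 ≈ -3.2556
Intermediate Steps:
K(H) = 8 + H
n(j) = 4 + j/3
(n(K(28)) - 4501190)/(545350 + (139 + 776)²) = ((4 + (8 + 28)/3) - 4501190)/(545350 + (139 + 776)²) = ((4 + (⅓)*36) - 4501190)/(545350 + 915²) = ((4 + 12) - 4501190)/(545350 + 837225) = (16 - 4501190)/1382575 = -4501174*1/1382575 = -4501174/1382575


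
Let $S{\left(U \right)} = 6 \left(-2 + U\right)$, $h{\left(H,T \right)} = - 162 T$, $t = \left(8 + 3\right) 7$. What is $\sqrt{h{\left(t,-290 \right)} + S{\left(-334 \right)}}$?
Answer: $6 \sqrt{1249} \approx 212.05$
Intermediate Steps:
$t = 77$ ($t = 11 \cdot 7 = 77$)
$S{\left(U \right)} = -12 + 6 U$
$\sqrt{h{\left(t,-290 \right)} + S{\left(-334 \right)}} = \sqrt{\left(-162\right) \left(-290\right) + \left(-12 + 6 \left(-334\right)\right)} = \sqrt{46980 - 2016} = \sqrt{44964} = 6 \sqrt{1249}$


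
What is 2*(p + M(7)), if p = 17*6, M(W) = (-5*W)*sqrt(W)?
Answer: 204 - 70*sqrt(7) ≈ 18.797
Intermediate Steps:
M(W) = -5*W**(3/2)
p = 102
2*(p + M(7)) = 2*(102 - 35*sqrt(7)) = 204 - 70*sqrt(7)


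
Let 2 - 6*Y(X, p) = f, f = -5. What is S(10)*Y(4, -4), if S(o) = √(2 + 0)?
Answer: 7*√2/6 ≈ 1.6499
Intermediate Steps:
Y(X, p) = 7/6 (Y(X, p) = ⅓ - ⅙*(-5) = ⅓ + ⅚ = 7/6)
S(o) = √2
S(10)*Y(4, -4) = √2*(7/6) = 7*√2/6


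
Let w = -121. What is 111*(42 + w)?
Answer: -8769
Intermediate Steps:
111*(42 + w) = 111*(42 - 121) = 111*(-79) = -8769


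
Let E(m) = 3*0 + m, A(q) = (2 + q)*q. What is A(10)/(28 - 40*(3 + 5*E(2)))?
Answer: -10/41 ≈ -0.24390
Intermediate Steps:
A(q) = q*(2 + q)
E(m) = m (E(m) = 0 + m = m)
A(10)/(28 - 40*(3 + 5*E(2))) = (10*(2 + 10))/(28 - 40*(3 + 5*2)) = (10*12)/(28 - 40*(3 + 10)) = 120/(28 - 40*13) = 120/(28 - 520) = 120/(-492) = 120*(-1/492) = -10/41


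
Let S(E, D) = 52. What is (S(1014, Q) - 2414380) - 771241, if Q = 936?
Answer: -3185569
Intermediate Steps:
(S(1014, Q) - 2414380) - 771241 = (52 - 2414380) - 771241 = -2414328 - 771241 = -3185569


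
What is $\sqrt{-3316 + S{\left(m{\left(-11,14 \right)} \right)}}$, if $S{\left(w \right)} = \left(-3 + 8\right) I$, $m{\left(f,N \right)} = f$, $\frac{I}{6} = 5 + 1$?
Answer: $56 i \approx 56.0 i$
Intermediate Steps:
$I = 36$ ($I = 6 \left(5 + 1\right) = 6 \cdot 6 = 36$)
$S{\left(w \right)} = 180$ ($S{\left(w \right)} = \left(-3 + 8\right) 36 = 5 \cdot 36 = 180$)
$\sqrt{-3316 + S{\left(m{\left(-11,14 \right)} \right)}} = \sqrt{-3316 + 180} = \sqrt{-3136} = 56 i$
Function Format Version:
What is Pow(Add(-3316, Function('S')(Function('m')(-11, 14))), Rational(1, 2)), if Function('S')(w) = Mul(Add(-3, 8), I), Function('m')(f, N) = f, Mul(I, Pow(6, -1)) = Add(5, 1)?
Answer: Mul(56, I) ≈ Mul(56.000, I)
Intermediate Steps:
I = 36 (I = Mul(6, Add(5, 1)) = Mul(6, 6) = 36)
Function('S')(w) = 180 (Function('S')(w) = Mul(Add(-3, 8), 36) = Mul(5, 36) = 180)
Pow(Add(-3316, Function('S')(Function('m')(-11, 14))), Rational(1, 2)) = Pow(Add(-3316, 180), Rational(1, 2)) = Pow(-3136, Rational(1, 2)) = Mul(56, I)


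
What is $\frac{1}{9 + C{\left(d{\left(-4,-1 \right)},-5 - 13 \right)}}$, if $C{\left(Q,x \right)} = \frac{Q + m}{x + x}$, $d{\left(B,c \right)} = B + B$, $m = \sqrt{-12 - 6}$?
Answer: $\frac{5976}{55121} + \frac{54 i \sqrt{2}}{55121} \approx 0.10842 + 0.0013855 i$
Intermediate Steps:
$m = 3 i \sqrt{2}$ ($m = \sqrt{-18} = 3 i \sqrt{2} \approx 4.2426 i$)
$d{\left(B,c \right)} = 2 B$
$C{\left(Q,x \right)} = \frac{Q + 3 i \sqrt{2}}{2 x}$ ($C{\left(Q,x \right)} = \frac{Q + 3 i \sqrt{2}}{x + x} = \frac{Q + 3 i \sqrt{2}}{2 x}$)
$\frac{1}{9 + C{\left(d{\left(-4,-1 \right)},-5 - 13 \right)}} = \frac{1}{9 + \frac{2 \left(-4\right) + 3 i \sqrt{2}}{2 \left(-5 - 13\right)}} = \frac{1}{9 + \frac{-8 + 3 i \sqrt{2}}{2 \left(-5 - 13\right)}} = \frac{1}{9 + \frac{-8 + 3 i \sqrt{2}}{2 \left(-18\right)}} = \frac{1}{9 + \frac{1}{2} \left(- \frac{1}{18}\right) \left(-8 + 3 i \sqrt{2}\right)} = \frac{1}{9 + \left(\frac{2}{9} - \frac{i \sqrt{2}}{12}\right)} = \frac{1}{\frac{83}{9} - \frac{i \sqrt{2}}{12}}$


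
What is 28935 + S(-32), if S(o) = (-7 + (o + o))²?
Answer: 33976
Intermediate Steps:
S(o) = (-7 + 2*o)²
28935 + S(-32) = 28935 + (-7 + 2*(-32))² = 28935 + (-7 - 64)² = 28935 + (-71)² = 28935 + 5041 = 33976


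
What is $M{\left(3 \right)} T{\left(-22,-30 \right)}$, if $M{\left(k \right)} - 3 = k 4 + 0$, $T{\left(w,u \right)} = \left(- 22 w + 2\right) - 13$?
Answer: $7095$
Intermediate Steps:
$T{\left(w,u \right)} = -11 - 22 w$ ($T{\left(w,u \right)} = \left(2 - 22 w\right) - 13 = -11 - 22 w$)
$M{\left(k \right)} = 3 + 4 k$ ($M{\left(k \right)} = 3 + \left(k 4 + 0\right) = 3 + \left(4 k + 0\right) = 3 + 4 k$)
$M{\left(3 \right)} T{\left(-22,-30 \right)} = \left(3 + 4 \cdot 3\right) \left(-11 - -484\right) = \left(3 + 12\right) \left(-11 + 484\right) = 15 \cdot 473 = 7095$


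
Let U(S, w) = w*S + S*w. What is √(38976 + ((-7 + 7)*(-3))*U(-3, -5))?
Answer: 8*√609 ≈ 197.42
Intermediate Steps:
U(S, w) = 2*S*w (U(S, w) = S*w + S*w = 2*S*w)
√(38976 + ((-7 + 7)*(-3))*U(-3, -5)) = √(38976 + ((-7 + 7)*(-3))*(2*(-3)*(-5))) = √(38976 + (0*(-3))*30) = √(38976 + 0*30) = √(38976 + 0) = √38976 = 8*√609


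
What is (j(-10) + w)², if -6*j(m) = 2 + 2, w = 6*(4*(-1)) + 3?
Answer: 4225/9 ≈ 469.44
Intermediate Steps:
w = -21 (w = 6*(-4) + 3 = -24 + 3 = -21)
j(m) = -⅔ (j(m) = -(2 + 2)/6 = -⅙*4 = -⅔)
(j(-10) + w)² = (-⅔ - 21)² = (-65/3)² = 4225/9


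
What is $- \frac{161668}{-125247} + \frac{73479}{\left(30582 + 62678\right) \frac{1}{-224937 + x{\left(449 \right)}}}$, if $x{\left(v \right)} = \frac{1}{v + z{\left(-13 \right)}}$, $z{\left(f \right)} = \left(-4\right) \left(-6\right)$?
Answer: $- \frac{48957524044545748}{276244657953} \approx -1.7723 \cdot 10^{5}$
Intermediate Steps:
$z{\left(f \right)} = 24$
$x{\left(v \right)} = \frac{1}{24 + v}$ ($x{\left(v \right)} = \frac{1}{v + 24} = \frac{1}{24 + v}$)
$- \frac{161668}{-125247} + \frac{73479}{\left(30582 + 62678\right) \frac{1}{-224937 + x{\left(449 \right)}}} = - \frac{161668}{-125247} + \frac{73479}{\left(30582 + 62678\right) \frac{1}{-224937 + \frac{1}{24 + 449}}} = \left(-161668\right) \left(- \frac{1}{125247}\right) + \frac{73479}{93260 \frac{1}{-224937 + \frac{1}{473}}} = \frac{161668}{125247} + \frac{73479}{93260 \frac{1}{-224937 + \frac{1}{473}}} = \frac{161668}{125247} + \frac{73479}{93260 \frac{1}{- \frac{106395200}{473}}} = \frac{161668}{125247} + \frac{73479}{93260 \left(- \frac{473}{106395200}\right)} = \frac{161668}{125247} + \frac{73479}{- \frac{2205599}{5319760}} = \frac{161668}{125247} + 73479 \left(- \frac{5319760}{2205599}\right) = \frac{161668}{125247} - \frac{390890645040}{2205599} = - \frac{48957524044545748}{276244657953}$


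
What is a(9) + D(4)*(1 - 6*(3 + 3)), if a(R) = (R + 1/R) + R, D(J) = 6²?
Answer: -11177/9 ≈ -1241.9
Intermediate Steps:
D(J) = 36
a(R) = 1/R + 2*R
a(9) + D(4)*(1 - 6*(3 + 3)) = (1/9 + 2*9) + 36*(1 - 6*(3 + 3)) = (⅑ + 18) + 36*(1 - 6*6) = 163/9 + 36*(1 - 1*36) = 163/9 + 36*(1 - 36) = 163/9 + 36*(-35) = 163/9 - 1260 = -11177/9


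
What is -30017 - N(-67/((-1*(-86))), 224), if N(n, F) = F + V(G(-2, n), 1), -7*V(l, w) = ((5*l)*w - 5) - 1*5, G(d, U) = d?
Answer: -211707/7 ≈ -30244.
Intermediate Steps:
V(l, w) = 10/7 - 5*l*w/7 (V(l, w) = -(((5*l)*w - 5) - 1*5)/7 = -((5*l*w - 5) - 5)/7 = -((-5 + 5*l*w) - 5)/7 = -(-10 + 5*l*w)/7 = 10/7 - 5*l*w/7)
N(n, F) = 20/7 + F (N(n, F) = F + (10/7 - 5/7*(-2)*1) = F + (10/7 + 10/7) = F + 20/7 = 20/7 + F)
-30017 - N(-67/((-1*(-86))), 224) = -30017 - (20/7 + 224) = -30017 - 1*1588/7 = -30017 - 1588/7 = -211707/7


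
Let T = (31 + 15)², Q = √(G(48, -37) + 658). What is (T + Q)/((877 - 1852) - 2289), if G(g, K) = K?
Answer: -529/816 - √69/1088 ≈ -0.65592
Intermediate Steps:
Q = 3*√69 (Q = √(-37 + 658) = √621 = 3*√69 ≈ 24.920)
T = 2116 (T = 46² = 2116)
(T + Q)/((877 - 1852) - 2289) = (2116 + 3*√69)/((877 - 1852) - 2289) = (2116 + 3*√69)/(-975 - 2289) = (2116 + 3*√69)/(-3264) = (2116 + 3*√69)*(-1/3264) = -529/816 - √69/1088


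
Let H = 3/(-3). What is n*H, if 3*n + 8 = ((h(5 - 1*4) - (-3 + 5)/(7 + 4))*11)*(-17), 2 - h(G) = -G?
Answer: 535/3 ≈ 178.33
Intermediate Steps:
H = -1 (H = 3*(-⅓) = -1)
h(G) = 2 + G (h(G) = 2 - (-1)*G = 2 + G)
n = -535/3 (n = -8/3 + ((((2 + (5 - 1*4)) - (-3 + 5)/(7 + 4))*11)*(-17))/3 = -8/3 + ((((2 + (5 - 4)) - 2/11)*11)*(-17))/3 = -8/3 + ((((2 + 1) - 2/11)*11)*(-17))/3 = -8/3 + (((3 - 1*2/11)*11)*(-17))/3 = -8/3 + (((3 - 2/11)*11)*(-17))/3 = -8/3 + (((31/11)*11)*(-17))/3 = -8/3 + (31*(-17))/3 = -8/3 + (⅓)*(-527) = -8/3 - 527/3 = -535/3 ≈ -178.33)
n*H = -535/3*(-1) = 535/3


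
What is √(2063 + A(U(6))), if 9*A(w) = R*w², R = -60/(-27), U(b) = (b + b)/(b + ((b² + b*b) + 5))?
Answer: √127908383/249 ≈ 45.420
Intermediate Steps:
U(b) = 2*b/(5 + b + 2*b²) (U(b) = (2*b)/(b + ((b² + b²) + 5)) = (2*b)/(b + (2*b² + 5)) = (2*b)/(b + (5 + 2*b²)) = (2*b)/(5 + b + 2*b²) = 2*b/(5 + b + 2*b²))
R = 20/9 (R = -60*(-1/27) = 20/9 ≈ 2.2222)
A(w) = 20*w²/81 (A(w) = (20*w²/9)/9 = 20*w²/81)
√(2063 + A(U(6))) = √(2063 + 20*(2*6/(5 + 6 + 2*6²))²/81) = √(2063 + 20*(2*6/(5 + 6 + 2*36))²/81) = √(2063 + 20*(2*6/(5 + 6 + 72))²/81) = √(2063 + 20*(2*6/83)²/81) = √(2063 + 20*(2*6*(1/83))²/81) = √(2063 + 20*(12/83)²/81) = √(2063 + (20/81)*(144/6889)) = √(2063 + 320/62001) = √(127908383/62001) = √127908383/249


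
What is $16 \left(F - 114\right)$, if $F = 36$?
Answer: $-1248$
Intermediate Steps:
$16 \left(F - 114\right) = 16 \left(36 - 114\right) = 16 \left(-78\right) = -1248$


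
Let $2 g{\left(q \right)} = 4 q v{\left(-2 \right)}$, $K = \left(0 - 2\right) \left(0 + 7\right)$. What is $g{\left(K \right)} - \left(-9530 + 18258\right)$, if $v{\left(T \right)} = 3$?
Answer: $-8812$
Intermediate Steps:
$K = -14$ ($K = \left(0 - 2\right) 7 = \left(-2\right) 7 = -14$)
$g{\left(q \right)} = 6 q$ ($g{\left(q \right)} = \frac{4 q 3}{2} = \frac{12 q}{2} = 6 q$)
$g{\left(K \right)} - \left(-9530 + 18258\right) = 6 \left(-14\right) - \left(-9530 + 18258\right) = -84 - 8728 = -8812$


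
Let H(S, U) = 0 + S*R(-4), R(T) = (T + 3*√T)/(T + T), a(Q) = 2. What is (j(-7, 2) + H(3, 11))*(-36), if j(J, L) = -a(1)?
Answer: 18 + 81*I ≈ 18.0 + 81.0*I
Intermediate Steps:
R(T) = (T + 3*√T)/(2*T) (R(T) = (T + 3*√T)/((2*T)) = (T + 3*√T)*(1/(2*T)) = (T + 3*√T)/(2*T))
j(J, L) = -2 (j(J, L) = -1*2 = -2)
H(S, U) = S*(½ - 3*I/4) (H(S, U) = 0 + S*(½ + 3/(2*√(-4))) = 0 + S*(½ + 3*(-I/2)/2) = 0 + S*(½ - 3*I/4) = S*(½ - 3*I/4))
(j(-7, 2) + H(3, 11))*(-36) = (-2 + (¼)*3*(2 - 3*I))*(-36) = (-2 + (3/2 - 9*I/4))*(-36) = (-½ - 9*I/4)*(-36) = 18 + 81*I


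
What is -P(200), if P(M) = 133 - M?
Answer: 67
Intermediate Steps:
-P(200) = -(133 - 1*200) = -(133 - 200) = -1*(-67) = 67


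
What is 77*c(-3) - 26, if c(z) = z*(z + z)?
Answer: 1360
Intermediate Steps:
c(z) = 2*z**2 (c(z) = z*(2*z) = 2*z**2)
77*c(-3) - 26 = 77*(2*(-3)**2) - 26 = 77*(2*9) - 26 = 77*18 - 26 = 1386 - 26 = 1360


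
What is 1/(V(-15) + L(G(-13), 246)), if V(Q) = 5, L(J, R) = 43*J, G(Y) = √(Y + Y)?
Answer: 5/48099 - 43*I*√26/48099 ≈ 0.00010395 - 0.0045585*I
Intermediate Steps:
G(Y) = √2*√Y (G(Y) = √(2*Y) = √2*√Y)
1/(V(-15) + L(G(-13), 246)) = 1/(5 + 43*(√2*√(-13))) = 1/(5 + 43*(√2*(I*√13))) = 1/(5 + 43*(I*√26)) = 1/(5 + 43*I*√26)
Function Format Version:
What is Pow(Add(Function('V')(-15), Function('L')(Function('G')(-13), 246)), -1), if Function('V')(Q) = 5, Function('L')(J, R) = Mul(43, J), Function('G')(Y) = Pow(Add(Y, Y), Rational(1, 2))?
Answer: Add(Rational(5, 48099), Mul(Rational(-43, 48099), I, Pow(26, Rational(1, 2)))) ≈ Add(0.00010395, Mul(-0.0045585, I))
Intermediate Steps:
Function('G')(Y) = Mul(Pow(2, Rational(1, 2)), Pow(Y, Rational(1, 2))) (Function('G')(Y) = Pow(Mul(2, Y), Rational(1, 2)) = Mul(Pow(2, Rational(1, 2)), Pow(Y, Rational(1, 2))))
Pow(Add(Function('V')(-15), Function('L')(Function('G')(-13), 246)), -1) = Pow(Add(5, Mul(43, Mul(Pow(2, Rational(1, 2)), Pow(-13, Rational(1, 2))))), -1) = Pow(Add(5, Mul(43, Mul(Pow(2, Rational(1, 2)), Mul(I, Pow(13, Rational(1, 2)))))), -1) = Pow(Add(5, Mul(43, Mul(I, Pow(26, Rational(1, 2))))), -1) = Pow(Add(5, Mul(43, I, Pow(26, Rational(1, 2)))), -1)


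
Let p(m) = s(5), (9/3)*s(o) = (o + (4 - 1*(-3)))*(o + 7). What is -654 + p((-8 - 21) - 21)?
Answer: -606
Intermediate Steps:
s(o) = (7 + o)²/3 (s(o) = ((o + (4 - 1*(-3)))*(o + 7))/3 = ((o + (4 + 3))*(7 + o))/3 = ((o + 7)*(7 + o))/3 = ((7 + o)*(7 + o))/3 = (7 + o)²/3)
p(m) = 48 (p(m) = (7 + 5)²/3 = (⅓)*12² = (⅓)*144 = 48)
-654 + p((-8 - 21) - 21) = -654 + 48 = -606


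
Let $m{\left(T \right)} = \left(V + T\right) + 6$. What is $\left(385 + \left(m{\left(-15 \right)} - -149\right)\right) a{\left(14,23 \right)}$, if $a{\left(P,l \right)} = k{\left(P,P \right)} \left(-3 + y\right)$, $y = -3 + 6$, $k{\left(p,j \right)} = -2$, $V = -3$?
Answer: $0$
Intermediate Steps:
$y = 3$
$m{\left(T \right)} = 3 + T$ ($m{\left(T \right)} = \left(-3 + T\right) + 6 = 3 + T$)
$a{\left(P,l \right)} = 0$ ($a{\left(P,l \right)} = - 2 \left(-3 + 3\right) = \left(-2\right) 0 = 0$)
$\left(385 + \left(m{\left(-15 \right)} - -149\right)\right) a{\left(14,23 \right)} = \left(385 + \left(\left(3 - 15\right) - -149\right)\right) 0 = \left(385 + \left(-12 + 149\right)\right) 0 = \left(385 + 137\right) 0 = 522 \cdot 0 = 0$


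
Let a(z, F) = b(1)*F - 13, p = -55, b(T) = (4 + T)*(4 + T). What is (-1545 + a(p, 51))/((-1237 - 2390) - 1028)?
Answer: 283/4655 ≈ 0.060795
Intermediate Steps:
b(T) = (4 + T)²
a(z, F) = -13 + 25*F (a(z, F) = (4 + 1)²*F - 13 = 5²*F - 13 = 25*F - 13 = -13 + 25*F)
(-1545 + a(p, 51))/((-1237 - 2390) - 1028) = (-1545 + (-13 + 25*51))/((-1237 - 2390) - 1028) = (-1545 + (-13 + 1275))/(-3627 - 1028) = (-1545 + 1262)/(-4655) = -283*(-1/4655) = 283/4655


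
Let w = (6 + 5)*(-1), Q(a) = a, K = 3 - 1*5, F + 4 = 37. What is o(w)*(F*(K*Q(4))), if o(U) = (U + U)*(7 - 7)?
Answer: 0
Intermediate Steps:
F = 33 (F = -4 + 37 = 33)
K = -2 (K = 3 - 5 = -2)
w = -11 (w = 11*(-1) = -11)
o(U) = 0 (o(U) = (2*U)*0 = 0)
o(w)*(F*(K*Q(4))) = 0*(33*(-2*4)) = 0*(33*(-8)) = 0*(-264) = 0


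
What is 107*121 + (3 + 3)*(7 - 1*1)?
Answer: 12983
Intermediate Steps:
107*121 + (3 + 3)*(7 - 1*1) = 12947 + 6*(7 - 1) = 12947 + 6*6 = 12947 + 36 = 12983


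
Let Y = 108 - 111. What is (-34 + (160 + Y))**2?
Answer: 15129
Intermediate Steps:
Y = -3
(-34 + (160 + Y))**2 = (-34 + (160 - 3))**2 = (-34 + 157)**2 = 123**2 = 15129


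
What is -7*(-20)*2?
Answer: 280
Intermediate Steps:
-7*(-20)*2 = 140*2 = 280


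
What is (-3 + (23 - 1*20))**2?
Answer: 0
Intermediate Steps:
(-3 + (23 - 1*20))**2 = (-3 + (23 - 20))**2 = (-3 + 3)**2 = 0**2 = 0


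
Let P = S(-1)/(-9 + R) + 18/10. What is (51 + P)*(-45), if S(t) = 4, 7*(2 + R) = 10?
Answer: -157932/67 ≈ -2357.2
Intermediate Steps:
R = -4/7 (R = -2 + (1/7)*10 = -2 + 10/7 = -4/7 ≈ -0.57143)
P = 463/335 (P = 4/(-9 - 4/7) + 18/10 = 4/(-67/7) + 18*(1/10) = 4*(-7/67) + 9/5 = -28/67 + 9/5 = 463/335 ≈ 1.3821)
(51 + P)*(-45) = (51 + 463/335)*(-45) = (17548/335)*(-45) = -157932/67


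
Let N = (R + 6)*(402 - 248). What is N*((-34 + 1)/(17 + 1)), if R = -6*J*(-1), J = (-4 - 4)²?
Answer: -110110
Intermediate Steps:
J = 64 (J = (-8)² = 64)
R = 384 (R = -6*64*(-1) = -384*(-1) = 384)
N = 60060 (N = (384 + 6)*(402 - 248) = 390*154 = 60060)
N*((-34 + 1)/(17 + 1)) = 60060*((-34 + 1)/(17 + 1)) = 60060*(-33/18) = 60060*(-33*1/18) = 60060*(-11/6) = -110110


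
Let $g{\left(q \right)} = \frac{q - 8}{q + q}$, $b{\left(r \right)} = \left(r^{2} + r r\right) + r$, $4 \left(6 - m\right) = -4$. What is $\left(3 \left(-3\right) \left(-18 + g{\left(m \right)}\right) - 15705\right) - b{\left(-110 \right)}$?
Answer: $- \frac{554853}{14} \approx -39632.0$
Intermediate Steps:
$m = 7$ ($m = 6 - -1 = 6 + 1 = 7$)
$b{\left(r \right)} = r + 2 r^{2}$ ($b{\left(r \right)} = \left(r^{2} + r^{2}\right) + r = 2 r^{2} + r = r + 2 r^{2}$)
$g{\left(q \right)} = \frac{-8 + q}{2 q}$
$\left(3 \left(-3\right) \left(-18 + g{\left(m \right)}\right) - 15705\right) - b{\left(-110 \right)} = \left(3 \left(-3\right) \left(-18 + \frac{-8 + 7}{2 \cdot 7}\right) - 15705\right) - - 110 \left(1 + 2 \left(-110\right)\right) = \left(- 9 \left(-18 + \frac{1}{2} \cdot \frac{1}{7} \left(-1\right)\right) - 15705\right) - - 110 \left(1 - 220\right) = \left(- 9 \left(-18 - \frac{1}{14}\right) - 15705\right) - \left(-110\right) \left(-219\right) = \left(\left(-9\right) \left(- \frac{253}{14}\right) - 15705\right) - 24090 = \left(\frac{2277}{14} - 15705\right) - 24090 = - \frac{217593}{14} - 24090 = - \frac{554853}{14}$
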